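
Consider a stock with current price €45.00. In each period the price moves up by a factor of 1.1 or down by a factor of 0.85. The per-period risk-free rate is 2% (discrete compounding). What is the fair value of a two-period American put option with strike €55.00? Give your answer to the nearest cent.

Risk-neutral probability p = (1 + 0.02 − 0.85)/(1.1 − 0.85) = 0.1700/0.2500 = 0.6800
Terminal stock prices: S_uu = 54.45, S_ud = 42.08, S_dd = 32.51
Terminal payoffs (K − S): max(0.55, 0) = 0.55, max(12.92, 0) = 12.92, max(22.49, 0) = 22.49
Node u (S = 49.5): continuation = 1/1.02·[0.6800·0.5500 + 0.3200·12.9250] = 4.4216; exercise value = 5.5000 > continuation, so V_u = 5.5000 (exercise)
Node d (S = 38.25): continuation = 1/1.02·[0.6800·12.9250 + 0.3200·22.4875] = 15.6716; exercise value = 16.7500 > continuation, so V_d = 16.7500 (exercise)
Node 0 (S = 45): continuation = 1/1.02·[0.6800·5.5000 + 0.3200·16.7500] = 8.9216; exercise value = 10.0000 > continuation, so V_0 = 10.0000 (exercise)

€10.00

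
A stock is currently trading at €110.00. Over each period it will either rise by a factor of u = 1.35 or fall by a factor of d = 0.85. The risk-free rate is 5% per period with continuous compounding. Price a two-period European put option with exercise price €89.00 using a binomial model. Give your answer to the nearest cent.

Risk-neutral probability p = (e^0.05 − 0.85)/(1.35 − 0.85) = 0.2013/0.5000 = 0.4025
Terminal stock prices: S_uu = 200.5, S_ud = 126.2, S_dd = 79.47
Terminal payoffs (K − S): max(-111.5, 0) = 0, max(-37.22, 0) = 0, max(9.525, 0) = 9.525
Node u (S = 148.5): V_u = e^(−0.05)·[0.4025·0.0000 + 0.5975·0.0000] = 0.0000
Node d (S = 93.5): V_d = e^(−0.05)·[0.4025·0.0000 + 0.5975·9.5250] = 5.4132
Node 0 (S = 110): V_0 = e^(−0.05)·[0.4025·0.0000 + 0.5975·5.4132] = 3.0765

€3.08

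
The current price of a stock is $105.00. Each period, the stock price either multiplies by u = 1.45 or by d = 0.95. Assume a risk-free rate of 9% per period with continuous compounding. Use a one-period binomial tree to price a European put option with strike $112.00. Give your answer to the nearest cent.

$7.97

Risk-neutral probability p = (e^0.09 − 0.95)/(1.45 − 0.95) = 0.1442/0.5000 = 0.2883
Terminal stock prices: S_u = 152.2, S_d = 99.75
Terminal payoffs (K − S): max(-40.25, 0) = 0, max(12.25, 0) = 12.25
Node 0 (S = 105): V_0 = e^(−0.09)·[0.2883·0.0000 + 0.7117·12.2500] = 7.9674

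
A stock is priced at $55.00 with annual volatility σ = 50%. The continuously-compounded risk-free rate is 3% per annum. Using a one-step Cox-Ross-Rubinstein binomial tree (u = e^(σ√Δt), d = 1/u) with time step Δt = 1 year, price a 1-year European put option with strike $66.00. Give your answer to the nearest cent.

CRR parameters: u = e^(σ√Δt) = e^(0.5·√1) = 1.6487, d = 1/u = 0.6065
Per-period rate: rΔt = 0.03·1 = 0.03, so R = e^0.03 = 1.0305
Risk-neutral probability p = (e^0.03 − 0.6065)/(1.6487 − 0.6065) = 0.4239/1.0422 = 0.4068
Terminal stock prices: S_u = 90.68, S_d = 33.36
Terminal payoffs (K − S): max(-24.68, 0) = 0, max(32.64, 0) = 32.64
Node 0 (S = 55): V_0 = e^(−0.03)·[0.4068·0.0000 + 0.5932·32.6408] = 18.7915

$18.79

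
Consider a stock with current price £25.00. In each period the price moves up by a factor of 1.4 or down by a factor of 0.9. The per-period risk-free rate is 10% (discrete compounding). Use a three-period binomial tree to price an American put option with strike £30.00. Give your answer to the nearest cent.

Risk-neutral probability p = (1 + 0.1 − 0.9)/(1.4 − 0.9) = 0.2000/0.5000 = 0.4000
Terminal stock prices: S_uuu = 68.6, S_uud = 44.1, S_udd = 28.35, S_ddd = 18.23
Terminal payoffs (K − S): max(-38.6, 0) = 0, max(-14.1, 0) = 0, max(1.65, 0) = 1.65, max(11.77, 0) = 11.77
Node uu (S = 49): continuation = 1/1.1·[0.4000·0.0000 + 0.6000·0.0000] = 0.0000; exercise value = 0.0000 ≤ continuation, so V_uu = 0.0000
Node ud (S = 31.5): continuation = 1/1.1·[0.4000·0.0000 + 0.6000·1.6500] = 0.9000; exercise value = 0.0000 ≤ continuation, so V_ud = 0.9000
Node dd (S = 20.25): continuation = 1/1.1·[0.4000·1.6500 + 0.6000·11.7750] = 7.0227; exercise value = 9.7500 > continuation, so V_dd = 9.7500 (exercise)
Node u (S = 35): continuation = 1/1.1·[0.4000·0.0000 + 0.6000·0.9000] = 0.4909; exercise value = 0.0000 ≤ continuation, so V_u = 0.4909
Node d (S = 22.5): continuation = 1/1.1·[0.4000·0.9000 + 0.6000·9.7500] = 5.6455; exercise value = 7.5000 > continuation, so V_d = 7.5000 (exercise)
Node 0 (S = 25): continuation = 1/1.1·[0.4000·0.4909 + 0.6000·7.5000] = 4.2694; exercise value = 5.0000 > continuation, so V_0 = 5.0000 (exercise)

£5.00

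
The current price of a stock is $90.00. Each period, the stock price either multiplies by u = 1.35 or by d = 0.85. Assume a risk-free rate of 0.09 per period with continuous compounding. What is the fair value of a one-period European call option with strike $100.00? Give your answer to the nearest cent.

Risk-neutral probability p = (e^0.09 − 0.85)/(1.35 − 0.85) = 0.2442/0.5000 = 0.4883
Terminal stock prices: S_u = 121.5, S_d = 76.5
Terminal payoffs (S − K): max(21.5, 0) = 21.5, max(-23.5, 0) = 0
Node 0 (S = 90): V_0 = e^(−0.09)·[0.4883·21.5000 + 0.5117·0.0000] = 9.5958

$9.60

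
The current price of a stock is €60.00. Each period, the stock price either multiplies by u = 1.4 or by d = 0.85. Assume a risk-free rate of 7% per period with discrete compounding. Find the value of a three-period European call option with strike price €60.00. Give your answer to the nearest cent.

Risk-neutral probability p = (1 + 0.07 − 0.85)/(1.4 − 0.85) = 0.2200/0.5500 = 0.4000
Terminal stock prices: S_uuu = 164.6, S_uud = 99.96, S_udd = 60.69, S_ddd = 36.85
Terminal payoffs (S − K): max(104.6, 0) = 104.6, max(39.96, 0) = 39.96, max(0.69, 0) = 0.69, max(-23.15, 0) = 0
Node uu (S = 117.6): V_uu = 1/1.07·[0.4000·104.6400 + 0.6000·39.9600] = 61.5252
Node ud (S = 71.4): V_ud = 1/1.07·[0.4000·39.9600 + 0.6000·0.6900] = 15.3252
Node dd (S = 43.35): V_dd = 1/1.07·[0.4000·0.6900 + 0.6000·0.0000] = 0.2579
Node u (S = 84): V_u = 1/1.07·[0.4000·61.5252 + 0.6000·15.3252] = 31.5937
Node d (S = 51): V_d = 1/1.07·[0.4000·15.3252 + 0.6000·0.2579] = 5.8737
Node 0 (S = 60): V_0 = 1/1.07·[0.4000·31.5937 + 0.6000·5.8737] = 15.1044

€15.10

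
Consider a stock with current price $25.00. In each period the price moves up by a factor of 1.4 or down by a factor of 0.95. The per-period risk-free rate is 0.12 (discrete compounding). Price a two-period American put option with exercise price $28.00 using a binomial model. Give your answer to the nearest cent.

Risk-neutral probability p = (1 + 0.12 − 0.95)/(1.4 − 0.95) = 0.1700/0.4500 = 0.3778
Terminal stock prices: S_uu = 49, S_ud = 33.25, S_dd = 22.56
Terminal payoffs (K − S): max(-21, 0) = 0, max(-5.25, 0) = 0, max(5.438, 0) = 5.438
Node u (S = 35): continuation = 1/1.12·[0.3778·0.0000 + 0.6222·0.0000] = 0.0000; exercise value = 0.0000 ≤ continuation, so V_u = 0.0000
Node d (S = 23.75): continuation = 1/1.12·[0.3778·0.0000 + 0.6222·5.4375] = 3.0208; exercise value = 4.2500 > continuation, so V_d = 4.2500 (exercise)
Node 0 (S = 25): continuation = 1/1.12·[0.3778·0.0000 + 0.6222·4.2500] = 2.3611; exercise value = 3.0000 > continuation, so V_0 = 3.0000 (exercise)

$3.00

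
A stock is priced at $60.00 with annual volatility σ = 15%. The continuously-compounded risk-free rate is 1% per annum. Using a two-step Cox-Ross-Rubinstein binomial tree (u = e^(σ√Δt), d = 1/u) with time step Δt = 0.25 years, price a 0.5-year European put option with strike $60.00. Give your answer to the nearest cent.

$2.10

CRR parameters: u = e^(σ√Δt) = e^(0.15·√0.25) = 1.0779, d = 1/u = 0.9277
Per-period rate: rΔt = 0.01·0.25 = 0.0025, so R = e^0.0025 = 1.0025
Risk-neutral probability p = (e^0.0025 − 0.9277)/(1.0779 − 0.9277) = 0.0748/0.1501 = 0.4979
Terminal stock prices: S_uu = 69.71, S_ud = 60, S_dd = 51.64
Terminal payoffs (K − S): max(-9.71, 0) = 0, max(0, 0) = 0, max(8.358, 0) = 8.358
Node u (S = 64.67): V_u = e^(−0.0025)·[0.4979·0.0000 + 0.5021·0.0000] = 0.0000
Node d (S = 55.66): V_d = e^(−0.0025)·[0.4979·0.0000 + 0.5021·8.3575] = 4.1856
Node 0 (S = 60): V_0 = e^(−0.0025)·[0.4979·0.0000 + 0.5021·4.1856] = 2.0962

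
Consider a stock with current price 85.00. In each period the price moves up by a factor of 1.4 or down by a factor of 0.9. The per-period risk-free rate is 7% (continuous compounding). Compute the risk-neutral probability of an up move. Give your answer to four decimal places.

Risk-neutral probability p = (e^0.07 − 0.9)/(1.4 − 0.9) = 0.1725/0.5000 = 0.3450

p = 0.3450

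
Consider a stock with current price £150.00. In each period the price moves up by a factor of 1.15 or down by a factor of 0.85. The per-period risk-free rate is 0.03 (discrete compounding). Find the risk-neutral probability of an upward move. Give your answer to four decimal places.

Risk-neutral probability p = (1 + 0.03 − 0.85)/(1.15 − 0.85) = 0.1800/0.3000 = 0.6000

p = 0.6000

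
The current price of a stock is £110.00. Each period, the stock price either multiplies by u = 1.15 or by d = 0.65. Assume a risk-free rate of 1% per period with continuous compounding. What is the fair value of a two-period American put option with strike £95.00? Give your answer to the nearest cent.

£9.04

Risk-neutral probability p = (e^0.01 − 0.65)/(1.15 − 0.65) = 0.3601/0.5000 = 0.7201
Terminal stock prices: S_uu = 145.5, S_ud = 82.22, S_dd = 46.48
Terminal payoffs (K − S): max(-50.47, 0) = 0, max(12.78, 0) = 12.78, max(48.52, 0) = 48.52
Node u (S = 126.5): continuation = e^(−0.01)·[0.7201·0.0000 + 0.2799·12.7750] = 3.5401; exercise value = 0.0000 ≤ continuation, so V_u = 3.5401
Node d (S = 71.5): continuation = e^(−0.01)·[0.7201·12.7750 + 0.2799·48.5250] = 22.5547; exercise value = 23.5000 > continuation, so V_d = 23.5000 (exercise)
Node 0 (S = 110): continuation = e^(−0.01)·[0.7201·3.5401 + 0.2799·23.5000] = 9.0361; exercise value = 0.0000 ≤ continuation, so V_0 = 9.0361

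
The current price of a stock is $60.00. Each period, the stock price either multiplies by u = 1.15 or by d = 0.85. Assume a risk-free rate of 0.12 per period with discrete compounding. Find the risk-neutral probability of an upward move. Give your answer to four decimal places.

p = 0.9000

Risk-neutral probability p = (1 + 0.12 − 0.85)/(1.15 − 0.85) = 0.2700/0.3000 = 0.9000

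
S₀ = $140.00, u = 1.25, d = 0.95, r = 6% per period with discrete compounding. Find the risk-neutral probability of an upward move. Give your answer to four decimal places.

p = 0.3667

Risk-neutral probability p = (1 + 0.06 − 0.95)/(1.25 − 0.95) = 0.1100/0.3000 = 0.3667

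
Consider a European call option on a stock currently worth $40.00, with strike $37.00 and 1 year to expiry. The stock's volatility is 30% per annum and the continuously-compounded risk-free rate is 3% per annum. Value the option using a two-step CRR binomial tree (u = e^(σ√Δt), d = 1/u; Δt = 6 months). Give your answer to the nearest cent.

CRR parameters: u = e^(σ√Δt) = e^(0.3·√0.5) = 1.2363, d = 1/u = 0.8089
Per-period rate: rΔt = 0.03·0.5 = 0.015, so R = e^0.015 = 1.0151
Risk-neutral probability p = (e^0.015 − 0.8089)/(1.2363 − 0.8089) = 0.2063/0.4275 = 0.4825
Terminal stock prices: S_uu = 61.14, S_ud = 40, S_dd = 26.17
Terminal payoffs (S − K): max(24.14, 0) = 24.14, max(3, 0) = 3, max(-10.83, 0) = 0
Node u (S = 49.45): V_u = e^(−0.015)·[0.4825·24.1386 + 0.5175·3.0000] = 13.0033
Node d (S = 32.35): V_d = e^(−0.015)·[0.4825·3.0000 + 0.5175·0.0000] = 1.4260
Node 0 (S = 40): V_0 = e^(−0.015)·[0.4825·13.0033 + 0.5175·1.4260] = 6.9079

$6.91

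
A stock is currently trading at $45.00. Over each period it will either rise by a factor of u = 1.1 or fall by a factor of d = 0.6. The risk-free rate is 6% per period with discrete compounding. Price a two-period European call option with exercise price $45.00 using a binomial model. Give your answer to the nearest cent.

$7.12

Risk-neutral probability p = (1 + 0.06 − 0.6)/(1.1 − 0.6) = 0.4600/0.5000 = 0.9200
Terminal stock prices: S_uu = 54.45, S_ud = 29.7, S_dd = 16.2
Terminal payoffs (S − K): max(9.45, 0) = 9.45, max(-15.3, 0) = 0, max(-28.8, 0) = 0
Node u (S = 49.5): V_u = 1/1.06·[0.9200·9.4500 + 0.0800·0.0000] = 8.2019
Node d (S = 27): V_d = 1/1.06·[0.9200·0.0000 + 0.0800·0.0000] = 0.0000
Node 0 (S = 45): V_0 = 1/1.06·[0.9200·8.2019 + 0.0800·0.0000] = 7.1186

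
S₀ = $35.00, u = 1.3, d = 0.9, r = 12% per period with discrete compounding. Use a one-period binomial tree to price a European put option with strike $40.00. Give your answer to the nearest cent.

$3.42

Risk-neutral probability p = (1 + 0.12 − 0.9)/(1.3 − 0.9) = 0.2200/0.4000 = 0.5500
Terminal stock prices: S_u = 45.5, S_d = 31.5
Terminal payoffs (K − S): max(-5.5, 0) = 0, max(8.5, 0) = 8.5
Node 0 (S = 35): V_0 = 1/1.12·[0.5500·0.0000 + 0.4500·8.5000] = 3.4152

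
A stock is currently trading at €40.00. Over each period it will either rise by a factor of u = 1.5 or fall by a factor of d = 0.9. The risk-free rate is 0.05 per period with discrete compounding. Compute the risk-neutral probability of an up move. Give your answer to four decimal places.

p = 0.2500

Risk-neutral probability p = (1 + 0.05 − 0.9)/(1.5 − 0.9) = 0.1500/0.6000 = 0.2500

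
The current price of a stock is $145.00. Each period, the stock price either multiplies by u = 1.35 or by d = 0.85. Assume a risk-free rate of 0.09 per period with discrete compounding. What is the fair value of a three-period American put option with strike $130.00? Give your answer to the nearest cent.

$5.74

Risk-neutral probability p = (1 + 0.09 − 0.85)/(1.35 − 0.85) = 0.2400/0.5000 = 0.4800
Terminal stock prices: S_uuu = 356.8, S_uud = 224.6, S_udd = 141.4, S_ddd = 89.05
Terminal payoffs (K − S): max(-226.8, 0) = 0, max(-94.62, 0) = 0, max(-11.43, 0) = 0, max(40.95, 0) = 40.95
Node uu (S = 264.3): continuation = 1/1.09·[0.4800·0.0000 + 0.5200·0.0000] = 0.0000; exercise value = 0.0000 ≤ continuation, so V_uu = 0.0000
Node ud (S = 166.4): continuation = 1/1.09·[0.4800·0.0000 + 0.5200·0.0000] = 0.0000; exercise value = 0.0000 ≤ continuation, so V_ud = 0.0000
Node dd (S = 104.8): continuation = 1/1.09·[0.4800·0.0000 + 0.5200·40.9519] = 19.5367; exercise value = 25.2375 > continuation, so V_dd = 25.2375 (exercise)
Node u (S = 195.8): continuation = 1/1.09·[0.4800·0.0000 + 0.5200·0.0000] = 0.0000; exercise value = 0.0000 ≤ continuation, so V_u = 0.0000
Node d (S = 123.2): continuation = 1/1.09·[0.4800·0.0000 + 0.5200·25.2375] = 12.0399; exercise value = 6.7500 ≤ continuation, so V_d = 12.0399
Node 0 (S = 145): continuation = 1/1.09·[0.4800·0.0000 + 0.5200·12.0399] = 5.7438; exercise value = 0.0000 ≤ continuation, so V_0 = 5.7438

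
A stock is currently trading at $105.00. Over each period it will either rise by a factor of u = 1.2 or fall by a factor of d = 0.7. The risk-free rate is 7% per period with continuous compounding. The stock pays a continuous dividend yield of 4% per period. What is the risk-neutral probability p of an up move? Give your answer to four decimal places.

Per-period risk-free factor R = e^0.07 = 1.0725; dividend-adjusted growth = e^(0.07−0.04) = 1.0305.
Risk-neutral probability p = (1.0305 − 0.7)/(1.2 − 0.7) = 0.3305/0.5000 = 0.6609

p = 0.6609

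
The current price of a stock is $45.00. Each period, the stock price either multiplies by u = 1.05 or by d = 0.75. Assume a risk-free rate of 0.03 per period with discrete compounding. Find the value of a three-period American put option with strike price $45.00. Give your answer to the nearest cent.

Risk-neutral probability p = (1 + 0.03 − 0.75)/(1.05 − 0.75) = 0.2800/0.3000 = 0.9333
Terminal stock prices: S_uuu = 52.09, S_uud = 37.21, S_udd = 26.58, S_ddd = 18.98
Terminal payoffs (K − S): max(-7.093, 0) = 0, max(7.791, 0) = 7.791, max(18.42, 0) = 18.42, max(26.02, 0) = 26.02
Node uu (S = 49.61): continuation = 1/1.03·[0.9333·0.0000 + 0.0667·7.7906] = 0.5042; exercise value = 0.0000 ≤ continuation, so V_uu = 0.5042
Node ud (S = 35.44): continuation = 1/1.03·[0.9333·7.7906 + 0.0667·18.4219] = 8.2518; exercise value = 9.5625 > continuation, so V_ud = 9.5625 (exercise)
Node dd (S = 25.31): continuation = 1/1.03·[0.9333·18.4219 + 0.0667·26.0156] = 18.3768; exercise value = 19.6875 > continuation, so V_dd = 19.6875 (exercise)
Node u (S = 47.25): continuation = 1/1.03·[0.9333·0.5042 + 0.0667·9.5625] = 1.0759; exercise value = 0.0000 ≤ continuation, so V_u = 1.0759
Node d (S = 33.75): continuation = 1/1.03·[0.9333·9.5625 + 0.0667·19.6875] = 9.9393; exercise value = 11.2500 > continuation, so V_d = 11.2500 (exercise)
Node 0 (S = 45): continuation = 1/1.03·[0.9333·1.0759 + 0.0667·11.2500] = 1.7030; exercise value = 0.0000 ≤ continuation, so V_0 = 1.7030

$1.70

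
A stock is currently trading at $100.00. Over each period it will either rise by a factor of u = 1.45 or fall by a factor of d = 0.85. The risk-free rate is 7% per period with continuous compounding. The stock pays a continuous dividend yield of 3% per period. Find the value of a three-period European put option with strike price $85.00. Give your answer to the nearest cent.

$6.06

Per-period risk-free factor R = e^0.07 = 1.0725; dividend-adjusted growth = e^(0.07−0.03) = 1.0408.
Risk-neutral probability p = (1.0408 − 0.85)/(1.45 − 0.85) = 0.1908/0.6000 = 0.3180
Terminal stock prices: S_uuu = 304.9, S_uud = 178.7, S_udd = 104.8, S_ddd = 61.41
Terminal payoffs (K − S): max(-219.9, 0) = 0, max(-93.71, 0) = 0, max(-19.76, 0) = 0, max(23.59, 0) = 23.59
Node uu (S = 210.2): V_uu = e^(−0.07)·[0.3180·0.0000 + 0.6820·0.0000] = 0.0000
Node ud (S = 123.2): V_ud = e^(−0.07)·[0.3180·0.0000 + 0.6820·0.0000] = 0.0000
Node dd (S = 72.25): V_dd = e^(−0.07)·[0.3180·0.0000 + 0.6820·23.5875] = 14.9987
Node u (S = 145): V_u = e^(−0.07)·[0.3180·0.0000 + 0.6820·0.0000] = 0.0000
Node d (S = 85): V_d = e^(−0.07)·[0.3180·0.0000 + 0.6820·14.9987] = 9.5373
Node 0 (S = 100): V_0 = e^(−0.07)·[0.3180·0.0000 + 0.6820·9.5373] = 6.0646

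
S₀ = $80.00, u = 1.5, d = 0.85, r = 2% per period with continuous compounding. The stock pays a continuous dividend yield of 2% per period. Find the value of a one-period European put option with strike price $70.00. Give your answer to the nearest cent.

$1.51

Per-period risk-free factor R = e^0.02 = 1.0202; dividend-adjusted growth = e^(0.02−0.02) = 1.0000.
Risk-neutral probability p = (1.0000 − 0.85)/(1.5 − 0.85) = 0.1500/0.6500 = 0.2308
Terminal stock prices: S_u = 120, S_d = 68
Terminal payoffs (K − S): max(-50, 0) = 0, max(2, 0) = 2
Node 0 (S = 80): V_0 = e^(−0.02)·[0.2308·0.0000 + 0.7692·2.0000] = 1.5080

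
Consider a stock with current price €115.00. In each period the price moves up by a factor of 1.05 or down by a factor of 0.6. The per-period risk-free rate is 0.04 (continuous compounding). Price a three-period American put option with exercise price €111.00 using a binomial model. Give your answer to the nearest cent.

Risk-neutral probability p = (e^0.04 − 0.6)/(1.05 − 0.6) = 0.4408/0.4500 = 0.9796
Terminal stock prices: S_uuu = 133.1, S_uud = 76.07, S_udd = 43.47, S_ddd = 24.84
Terminal payoffs (K − S): max(-22.13, 0) = 0, max(34.93, 0) = 34.93, max(67.53, 0) = 67.53, max(86.16, 0) = 86.16
Node uu (S = 126.8): continuation = e^(−0.04)·[0.9796·0.0000 + 0.0204·34.9275] = 0.6853; exercise value = 0.0000 ≤ continuation, so V_uu = 0.6853
Node ud (S = 72.45): continuation = e^(−0.04)·[0.9796·34.9275 + 0.0204·67.5300] = 34.1976; exercise value = 38.5500 > continuation, so V_ud = 38.5500 (exercise)
Node dd (S = 41.4): continuation = e^(−0.04)·[0.9796·67.5300 + 0.0204·86.1600] = 65.2476; exercise value = 69.6000 > continuation, so V_dd = 69.6000 (exercise)
Node u (S = 120.8): continuation = e^(−0.04)·[0.9796·0.6853 + 0.0204·38.5500] = 1.4013; exercise value = 0.0000 ≤ continuation, so V_u = 1.4013
Node d (S = 69): continuation = e^(−0.04)·[0.9796·38.5500 + 0.0204·69.6000] = 37.6476; exercise value = 42.0000 > continuation, so V_d = 42.0000 (exercise)
Node 0 (S = 115): continuation = e^(−0.04)·[0.9796·1.4013 + 0.0204·42.0000] = 2.1429; exercise value = 0.0000 ≤ continuation, so V_0 = 2.1429

€2.14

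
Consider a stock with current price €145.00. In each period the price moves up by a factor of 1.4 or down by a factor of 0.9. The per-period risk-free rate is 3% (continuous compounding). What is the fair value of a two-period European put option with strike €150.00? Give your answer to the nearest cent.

€16.75

Risk-neutral probability p = (e^0.03 − 0.9)/(1.4 − 0.9) = 0.1305/0.5000 = 0.2609
Terminal stock prices: S_uu = 284.2, S_ud = 182.7, S_dd = 117.5
Terminal payoffs (K − S): max(-134.2, 0) = 0, max(-32.7, 0) = 0, max(32.55, 0) = 32.55
Node u (S = 203): V_u = e^(−0.03)·[0.2609·0.0000 + 0.7391·0.0000] = 0.0000
Node d (S = 130.5): V_d = e^(−0.03)·[0.2609·0.0000 + 0.7391·32.5500] = 23.3464
Node 0 (S = 145): V_0 = e^(−0.03)·[0.2609·0.0000 + 0.7391·23.3464] = 16.7452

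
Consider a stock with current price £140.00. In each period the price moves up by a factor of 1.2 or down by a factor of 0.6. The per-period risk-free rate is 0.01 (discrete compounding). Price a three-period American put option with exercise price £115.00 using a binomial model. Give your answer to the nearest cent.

Risk-neutral probability p = (1 + 0.01 − 0.6)/(1.2 − 0.6) = 0.4100/0.6000 = 0.6833
Terminal stock prices: S_uuu = 241.9, S_uud = 121, S_udd = 60.48, S_ddd = 30.24
Terminal payoffs (K − S): max(-126.9, 0) = 0, max(-5.96, 0) = 0, max(54.52, 0) = 54.52, max(84.76, 0) = 84.76
Node uu (S = 201.6): continuation = 1/1.01·[0.6833·0.0000 + 0.3167·0.0000] = 0.0000; exercise value = 0.0000 ≤ continuation, so V_uu = 0.0000
Node ud (S = 100.8): continuation = 1/1.01·[0.6833·0.0000 + 0.3167·54.5200] = 17.0937; exercise value = 14.2000 ≤ continuation, so V_ud = 17.0937
Node dd (S = 50.4): continuation = 1/1.01·[0.6833·54.5200 + 0.3167·84.7600] = 63.4614; exercise value = 64.6000 > continuation, so V_dd = 64.6000 (exercise)
Node u (S = 168): continuation = 1/1.01·[0.6833·0.0000 + 0.3167·17.0937] = 5.3594; exercise value = 0.0000 ≤ continuation, so V_u = 5.3594
Node d (S = 84): continuation = 1/1.01·[0.6833·17.0937 + 0.3167·64.6000] = 31.8192; exercise value = 31.0000 ≤ continuation, so V_d = 31.8192
Node 0 (S = 140): continuation = 1/1.01·[0.6833·5.3594 + 0.3167·31.8192] = 13.6023; exercise value = 0.0000 ≤ continuation, so V_0 = 13.6023

£13.60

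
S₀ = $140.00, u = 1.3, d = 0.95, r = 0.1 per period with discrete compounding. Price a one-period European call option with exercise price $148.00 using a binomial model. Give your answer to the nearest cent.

$13.25

Risk-neutral probability p = (1 + 0.1 − 0.95)/(1.3 − 0.95) = 0.1500/0.3500 = 0.4286
Terminal stock prices: S_u = 182, S_d = 133
Terminal payoffs (S − K): max(34, 0) = 34, max(-15, 0) = 0
Node 0 (S = 140): V_0 = 1/1.1·[0.4286·34.0000 + 0.5714·0.0000] = 13.2468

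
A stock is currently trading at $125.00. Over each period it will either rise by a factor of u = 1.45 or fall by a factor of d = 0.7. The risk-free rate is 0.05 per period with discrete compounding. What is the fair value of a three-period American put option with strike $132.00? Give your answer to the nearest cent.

Risk-neutral probability p = (1 + 0.05 − 0.7)/(1.45 − 0.7) = 0.3500/0.7500 = 0.4667
Terminal stock prices: S_uuu = 381.1, S_uud = 184, S_udd = 88.81, S_ddd = 42.87
Terminal payoffs (K − S): max(-249.1, 0) = 0, max(-51.97, 0) = 0, max(43.19, 0) = 43.19, max(89.12, 0) = 89.12
Node uu (S = 262.8): continuation = 1/1.05·[0.4667·0.0000 + 0.5333·0.0000] = 0.0000; exercise value = 0.0000 ≤ continuation, so V_uu = 0.0000
Node ud (S = 126.9): continuation = 1/1.05·[0.4667·0.0000 + 0.5333·43.1875] = 21.9365; exercise value = 5.1250 ≤ continuation, so V_ud = 21.9365
Node dd (S = 61.25): continuation = 1/1.05·[0.4667·43.1875 + 0.5333·89.1250] = 64.4643; exercise value = 70.7500 > continuation, so V_dd = 70.7500 (exercise)
Node u (S = 181.2): continuation = 1/1.05·[0.4667·0.0000 + 0.5333·21.9365] = 11.1424; exercise value = 0.0000 ≤ continuation, so V_u = 11.1424
Node d (S = 87.5): continuation = 1/1.05·[0.4667·21.9365 + 0.5333·70.7500] = 45.6861; exercise value = 44.5000 ≤ continuation, so V_d = 45.6861
Node 0 (S = 125): continuation = 1/1.05·[0.4667·11.1424 + 0.5333·45.6861] = 28.1578; exercise value = 7.0000 ≤ continuation, so V_0 = 28.1578

$28.16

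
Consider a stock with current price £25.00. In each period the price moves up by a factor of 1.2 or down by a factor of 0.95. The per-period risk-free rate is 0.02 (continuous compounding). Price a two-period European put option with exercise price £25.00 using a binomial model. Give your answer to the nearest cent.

£1.21

Risk-neutral probability p = (e^0.02 − 0.95)/(1.2 − 0.95) = 0.0702/0.2500 = 0.2808
Terminal stock prices: S_uu = 36, S_ud = 28.5, S_dd = 22.56
Terminal payoffs (K − S): max(-11, 0) = 0, max(-3.5, 0) = 0, max(2.438, 0) = 2.438
Node u (S = 30): V_u = e^(−0.02)·[0.2808·0.0000 + 0.7192·0.0000] = 0.0000
Node d (S = 23.75): V_d = e^(−0.02)·[0.2808·0.0000 + 0.7192·2.4375] = 1.7183
Node 0 (S = 25): V_0 = e^(−0.02)·[0.2808·0.0000 + 0.7192·1.7183] = 1.2113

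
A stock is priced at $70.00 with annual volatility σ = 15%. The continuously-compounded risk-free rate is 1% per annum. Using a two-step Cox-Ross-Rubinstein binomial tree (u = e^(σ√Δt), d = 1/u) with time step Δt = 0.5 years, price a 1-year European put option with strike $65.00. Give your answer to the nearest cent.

$2.10

CRR parameters: u = e^(σ√Δt) = e^(0.15·√0.5) = 1.1119, d = 1/u = 0.8994
Per-period rate: rΔt = 0.01·0.5 = 0.005, so R = e^0.005 = 1.0050
Risk-neutral probability p = (e^0.005 − 0.8994)/(1.1119 − 0.8994) = 0.1056/0.2125 = 0.4971
Terminal stock prices: S_uu = 86.54, S_ud = 70, S_dd = 56.62
Terminal payoffs (K − S): max(-21.54, 0) = 0, max(-5, 0) = 0, max(8.38, 0) = 8.38
Node u (S = 77.83): V_u = e^(−0.005)·[0.4971·0.0000 + 0.5029·0.0000] = 0.0000
Node d (S = 62.96): V_d = e^(−0.005)·[0.4971·0.0000 + 0.5029·8.3799] = 4.1933
Node 0 (S = 70): V_0 = e^(−0.005)·[0.4971·0.0000 + 0.5029·4.1933] = 2.0983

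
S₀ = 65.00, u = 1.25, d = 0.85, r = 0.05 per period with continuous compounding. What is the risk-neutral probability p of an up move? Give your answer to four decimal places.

p = 0.5032

Risk-neutral probability p = (e^0.05 − 0.85)/(1.25 − 0.85) = 0.2013/0.4000 = 0.5032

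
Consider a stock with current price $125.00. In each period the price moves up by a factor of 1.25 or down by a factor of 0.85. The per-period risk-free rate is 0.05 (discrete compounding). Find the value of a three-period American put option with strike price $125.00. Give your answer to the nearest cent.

Risk-neutral probability p = (1 + 0.05 − 0.85)/(1.25 − 0.85) = 0.2000/0.4000 = 0.5000
Terminal stock prices: S_uuu = 244.1, S_uud = 166, S_udd = 112.9, S_ddd = 76.77
Terminal payoffs (K − S): max(-119.1, 0) = 0, max(-41.02, 0) = 0, max(12.11, 0) = 12.11, max(48.23, 0) = 48.23
Node uu (S = 195.3): continuation = 1/1.05·[0.5000·0.0000 + 0.5000·0.0000] = 0.0000; exercise value = 0.0000 ≤ continuation, so V_uu = 0.0000
Node ud (S = 132.8): continuation = 1/1.05·[0.5000·0.0000 + 0.5000·12.1094] = 5.7664; exercise value = 0.0000 ≤ continuation, so V_ud = 5.7664
Node dd (S = 90.31): continuation = 1/1.05·[0.5000·12.1094 + 0.5000·48.2344] = 28.7351; exercise value = 34.6875 > continuation, so V_dd = 34.6875 (exercise)
Node u (S = 156.2): continuation = 1/1.05·[0.5000·0.0000 + 0.5000·5.7664] = 2.7459; exercise value = 0.0000 ≤ continuation, so V_u = 2.7459
Node d (S = 106.2): continuation = 1/1.05·[0.5000·5.7664 + 0.5000·34.6875] = 19.2637; exercise value = 18.7500 ≤ continuation, so V_d = 19.2637
Node 0 (S = 125): continuation = 1/1.05·[0.5000·2.7459 + 0.5000·19.2637] = 10.4808; exercise value = 0.0000 ≤ continuation, so V_0 = 10.4808

$10.48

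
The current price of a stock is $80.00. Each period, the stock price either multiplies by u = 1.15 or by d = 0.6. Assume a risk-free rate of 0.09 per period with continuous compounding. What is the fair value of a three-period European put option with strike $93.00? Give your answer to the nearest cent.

Risk-neutral probability p = (e^0.09 − 0.6)/(1.15 − 0.6) = 0.4942/0.5500 = 0.8985
Terminal stock prices: S_uuu = 121.7, S_uud = 63.48, S_udd = 33.12, S_ddd = 17.28
Terminal payoffs (K − S): max(-28.67, 0) = 0, max(29.52, 0) = 29.52, max(59.88, 0) = 59.88, max(75.72, 0) = 75.72
Node uu (S = 105.8): V_uu = e^(−0.09)·[0.8985·0.0000 + 0.1015·29.5200] = 2.7384
Node ud (S = 55.2): V_ud = e^(−0.09)·[0.8985·29.5200 + 0.1015·59.8800] = 29.7956
Node dd (S = 28.8): V_dd = e^(−0.09)·[0.8985·59.8800 + 0.1015·75.7200] = 56.1956
Node u (S = 92): V_u = e^(−0.09)·[0.8985·2.7384 + 0.1015·29.7956] = 5.0127
Node d (S = 48): V_d = e^(−0.09)·[0.8985·29.7956 + 0.1015·56.1956] = 29.6801
Node 0 (S = 80): V_0 = e^(−0.09)·[0.8985·5.0127 + 0.1015·29.6801] = 6.8695

$6.87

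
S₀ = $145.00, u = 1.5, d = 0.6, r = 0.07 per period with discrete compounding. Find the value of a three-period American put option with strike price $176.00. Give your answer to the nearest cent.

$49.66

Risk-neutral probability p = (1 + 0.07 − 0.6)/(1.5 − 0.6) = 0.4700/0.9000 = 0.5222
Terminal stock prices: S_uuu = 489.4, S_uud = 195.8, S_udd = 78.3, S_ddd = 31.32
Terminal payoffs (K − S): max(-313.4, 0) = 0, max(-19.75, 0) = 0, max(97.7, 0) = 97.7, max(144.7, 0) = 144.7
Node uu (S = 326.2): continuation = 1/1.07·[0.5222·0.0000 + 0.4778·0.0000] = 0.0000; exercise value = 0.0000 ≤ continuation, so V_uu = 0.0000
Node ud (S = 130.5): continuation = 1/1.07·[0.5222·0.0000 + 0.4778·97.7000] = 43.6251; exercise value = 45.5000 > continuation, so V_ud = 45.5000 (exercise)
Node dd (S = 52.2): continuation = 1/1.07·[0.5222·97.7000 + 0.4778·144.6800] = 112.2860; exercise value = 123.8000 > continuation, so V_dd = 123.8000 (exercise)
Node u (S = 217.5): continuation = 1/1.07·[0.5222·0.0000 + 0.4778·45.5000] = 20.3167; exercise value = 0.0000 ≤ continuation, so V_u = 20.3167
Node d (S = 87): continuation = 1/1.07·[0.5222·45.5000 + 0.4778·123.8000] = 77.4860; exercise value = 89.0000 > continuation, so V_d = 89.0000 (exercise)
Node 0 (S = 145): continuation = 1/1.07·[0.5222·20.3167 + 0.4778·89.0000] = 49.6561; exercise value = 31.0000 ≤ continuation, so V_0 = 49.6561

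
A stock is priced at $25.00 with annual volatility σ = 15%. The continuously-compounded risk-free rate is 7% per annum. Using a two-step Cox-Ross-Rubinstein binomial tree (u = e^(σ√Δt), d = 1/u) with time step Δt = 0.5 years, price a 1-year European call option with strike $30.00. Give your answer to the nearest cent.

CRR parameters: u = e^(σ√Δt) = e^(0.15·√0.5) = 1.1119, d = 1/u = 0.8994
Per-period rate: rΔt = 0.07·0.5 = 0.035, so R = e^0.035 = 1.0356
Risk-neutral probability p = (e^0.035 − 0.8994)/(1.1119 − 0.8994) = 0.1363/0.2125 = 0.6411
Terminal stock prices: S_uu = 30.91, S_ud = 25, S_dd = 20.22
Terminal payoffs (S − K): max(0.9078, 0) = 0.9078, max(-5, 0) = 0, max(-9.779, 0) = 0
Node u (S = 27.8): V_u = e^(−0.035)·[0.6411·0.9078 + 0.3589·0.0000] = 0.5620
Node d (S = 22.48): V_d = e^(−0.035)·[0.6411·0.0000 + 0.3589·0.0000] = 0.0000
Node 0 (S = 25): V_0 = e^(−0.035)·[0.6411·0.5620 + 0.3589·0.0000] = 0.3479

$0.35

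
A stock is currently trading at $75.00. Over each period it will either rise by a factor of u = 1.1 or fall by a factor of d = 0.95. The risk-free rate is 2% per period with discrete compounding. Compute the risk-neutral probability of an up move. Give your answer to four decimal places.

Risk-neutral probability p = (1 + 0.02 − 0.95)/(1.1 − 0.95) = 0.0700/0.1500 = 0.4667

p = 0.4667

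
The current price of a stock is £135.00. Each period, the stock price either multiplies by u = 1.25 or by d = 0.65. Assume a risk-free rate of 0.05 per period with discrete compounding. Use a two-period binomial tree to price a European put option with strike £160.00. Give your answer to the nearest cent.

Risk-neutral probability p = (1 + 0.05 − 0.65)/(1.25 − 0.65) = 0.4000/0.6000 = 0.6667
Terminal stock prices: S_uu = 210.9, S_ud = 109.7, S_dd = 57.04
Terminal payoffs (K − S): max(-50.94, 0) = 0, max(50.31, 0) = 50.31, max(103, 0) = 103
Node u (S = 168.8): V_u = 1/1.05·[0.6667·0.0000 + 0.3333·50.3125] = 15.9722
Node d (S = 87.75): V_d = 1/1.05·[0.6667·50.3125 + 0.3333·102.9625] = 64.6310
Node 0 (S = 135): V_0 = 1/1.05·[0.6667·15.9722 + 0.3333·64.6310] = 30.6589

£30.66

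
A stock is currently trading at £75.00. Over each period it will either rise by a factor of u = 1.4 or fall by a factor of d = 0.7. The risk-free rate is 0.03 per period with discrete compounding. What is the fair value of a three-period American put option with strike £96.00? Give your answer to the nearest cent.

Risk-neutral probability p = (1 + 0.03 − 0.7)/(1.4 − 0.7) = 0.3300/0.7000 = 0.4714
Terminal stock prices: S_uuu = 205.8, S_uud = 102.9, S_udd = 51.45, S_ddd = 25.72
Terminal payoffs (K − S): max(-109.8, 0) = 0, max(-6.9, 0) = 0, max(44.55, 0) = 44.55, max(70.28, 0) = 70.28
Node uu (S = 147): continuation = 1/1.03·[0.4714·0.0000 + 0.5286·0.0000] = 0.0000; exercise value = 0.0000 ≤ continuation, so V_uu = 0.0000
Node ud (S = 73.5): continuation = 1/1.03·[0.4714·0.0000 + 0.5286·44.5500] = 22.8620; exercise value = 22.5000 ≤ continuation, so V_ud = 22.8620
Node dd (S = 36.75): continuation = 1/1.03·[0.4714·44.5500 + 0.5286·70.2750] = 56.4539; exercise value = 59.2500 > continuation, so V_dd = 59.2500 (exercise)
Node u (S = 105): continuation = 1/1.03·[0.4714·0.0000 + 0.5286·22.8620] = 11.7322; exercise value = 0.0000 ≤ continuation, so V_u = 11.7322
Node d (S = 52.5): continuation = 1/1.03·[0.4714·22.8620 + 0.5286·59.2500] = 40.8696; exercise value = 43.5000 > continuation, so V_d = 43.5000 (exercise)
Node 0 (S = 75): continuation = 1/1.03·[0.4714·11.7322 + 0.5286·43.5000] = 27.6930; exercise value = 21.0000 ≤ continuation, so V_0 = 27.6930

£27.69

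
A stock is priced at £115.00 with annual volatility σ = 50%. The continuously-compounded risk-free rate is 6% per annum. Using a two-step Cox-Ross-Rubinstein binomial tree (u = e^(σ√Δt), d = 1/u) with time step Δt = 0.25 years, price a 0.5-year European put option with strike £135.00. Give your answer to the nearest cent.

£27.60

CRR parameters: u = e^(σ√Δt) = e^(0.5·√0.25) = 1.2840, d = 1/u = 0.7788
Per-period rate: rΔt = 0.06·0.25 = 0.015, so R = e^0.015 = 1.0151
Risk-neutral probability p = (e^0.015 − 0.7788)/(1.2840 − 0.7788) = 0.2363/0.5052 = 0.4677
Terminal stock prices: S_uu = 189.6, S_ud = 115, S_dd = 69.75
Terminal payoffs (K − S): max(-54.6, 0) = 0, max(20, 0) = 20, max(65.25, 0) = 65.25
Node u (S = 147.7): V_u = e^(−0.015)·[0.4677·0.0000 + 0.5323·20.0000] = 10.4868
Node d (S = 89.56): V_d = e^(−0.015)·[0.4677·20.0000 + 0.5323·65.2490] = 43.4280
Node 0 (S = 115): V_0 = e^(−0.015)·[0.4677·10.4868 + 0.5323·43.4280] = 27.6030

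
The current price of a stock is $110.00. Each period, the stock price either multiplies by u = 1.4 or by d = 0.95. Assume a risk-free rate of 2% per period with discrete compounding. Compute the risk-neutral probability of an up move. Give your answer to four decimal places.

p = 0.1556

Risk-neutral probability p = (1 + 0.02 − 0.95)/(1.4 − 0.95) = 0.0700/0.4500 = 0.1556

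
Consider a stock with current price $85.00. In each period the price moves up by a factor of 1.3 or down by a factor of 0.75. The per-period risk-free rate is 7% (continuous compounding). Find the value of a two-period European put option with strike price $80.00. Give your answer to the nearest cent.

$4.79

Risk-neutral probability p = (e^0.07 − 0.75)/(1.3 − 0.75) = 0.3225/0.5500 = 0.5864
Terminal stock prices: S_uu = 143.7, S_ud = 82.88, S_dd = 47.81
Terminal payoffs (K − S): max(-63.65, 0) = 0, max(-2.875, 0) = 0, max(32.19, 0) = 32.19
Node u (S = 110.5): V_u = e^(−0.07)·[0.5864·0.0000 + 0.4136·0.0000] = 0.0000
Node d (S = 63.75): V_d = e^(−0.07)·[0.5864·0.0000 + 0.4136·32.1875] = 12.4134
Node 0 (S = 85): V_0 = e^(−0.07)·[0.5864·0.0000 + 0.4136·12.4134] = 4.7873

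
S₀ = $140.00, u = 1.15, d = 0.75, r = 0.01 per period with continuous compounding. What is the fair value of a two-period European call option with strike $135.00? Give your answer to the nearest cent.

Risk-neutral probability p = (e^0.01 − 0.75)/(1.15 − 0.75) = 0.2601/0.4000 = 0.6501
Terminal stock prices: S_uu = 185.1, S_ud = 120.8, S_dd = 78.75
Terminal payoffs (S − K): max(50.15, 0) = 50.15, max(-14.25, 0) = 0, max(-56.25, 0) = 0
Node u (S = 161): V_u = e^(−0.01)·[0.6501·50.1500 + 0.3499·0.0000] = 32.2794
Node d (S = 105): V_d = e^(−0.01)·[0.6501·0.0000 + 0.3499·0.0000] = 0.0000
Node 0 (S = 140): V_0 = e^(−0.01)·[0.6501·32.2794 + 0.3499·0.0000] = 20.7768

$20.78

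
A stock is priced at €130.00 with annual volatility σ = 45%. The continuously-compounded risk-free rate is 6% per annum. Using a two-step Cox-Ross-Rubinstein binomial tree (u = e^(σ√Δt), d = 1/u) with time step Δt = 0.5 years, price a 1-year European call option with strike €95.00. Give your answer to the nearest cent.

CRR parameters: u = e^(σ√Δt) = e^(0.45·√0.5) = 1.3746, d = 1/u = 0.7275
Per-period rate: rΔt = 0.06·0.5 = 0.03, so R = e^0.03 = 1.0305
Risk-neutral probability p = (e^0.03 − 0.7275)/(1.3746 − 0.7275) = 0.3030/0.6472 = 0.4682
Terminal stock prices: S_uu = 245.7, S_ud = 130, S_dd = 68.8
Terminal payoffs (S − K): max(150.7, 0) = 150.7, max(35, 0) = 35, max(-26.2, 0) = 0
Node u (S = 178.7): V_u = e^(−0.03)·[0.4682·150.6556 + 0.5318·35.0000] = 86.5120
Node d (S = 94.57): V_d = e^(−0.03)·[0.4682·35.0000 + 0.5318·0.0000] = 15.9017
Node 0 (S = 130): V_0 = e^(−0.03)·[0.4682·86.5120 + 0.5318·15.9017] = 47.5125

€47.51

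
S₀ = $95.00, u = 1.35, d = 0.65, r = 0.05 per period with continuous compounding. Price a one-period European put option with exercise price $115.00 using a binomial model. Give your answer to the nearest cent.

Risk-neutral probability p = (e^0.05 − 0.65)/(1.35 − 0.65) = 0.4013/0.7000 = 0.5732
Terminal stock prices: S_u = 128.2, S_d = 61.75
Terminal payoffs (K − S): max(-13.25, 0) = 0, max(53.25, 0) = 53.25
Node 0 (S = 95): V_0 = e^(−0.05)·[0.5732·0.0000 + 0.4268·53.2500] = 21.6164

$21.62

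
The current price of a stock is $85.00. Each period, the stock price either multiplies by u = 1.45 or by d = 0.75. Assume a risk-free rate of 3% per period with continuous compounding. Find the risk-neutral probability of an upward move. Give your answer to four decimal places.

Risk-neutral probability p = (e^0.03 − 0.75)/(1.45 − 0.75) = 0.2805/0.7000 = 0.4006

p = 0.4006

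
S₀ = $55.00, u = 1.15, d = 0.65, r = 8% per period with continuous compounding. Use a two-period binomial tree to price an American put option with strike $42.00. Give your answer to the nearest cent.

$0.86

Risk-neutral probability p = (e^0.08 − 0.65)/(1.15 − 0.65) = 0.4333/0.5000 = 0.8666
Terminal stock prices: S_uu = 72.74, S_ud = 41.11, S_dd = 23.24
Terminal payoffs (K − S): max(-30.74, 0) = 0, max(0.8875, 0) = 0.8875, max(18.76, 0) = 18.76
Node u (S = 63.25): continuation = e^(−0.08)·[0.8666·0.0000 + 0.1334·0.8875] = 0.1093; exercise value = 0.0000 ≤ continuation, so V_u = 0.1093
Node d (S = 35.75): continuation = e^(−0.08)·[0.8666·0.8875 + 0.1334·18.7625] = 3.0209; exercise value = 6.2500 > continuation, so V_d = 6.2500 (exercise)
Node 0 (S = 55): continuation = e^(−0.08)·[0.8666·0.1093 + 0.1334·6.2500] = 0.8572; exercise value = 0.0000 ≤ continuation, so V_0 = 0.8572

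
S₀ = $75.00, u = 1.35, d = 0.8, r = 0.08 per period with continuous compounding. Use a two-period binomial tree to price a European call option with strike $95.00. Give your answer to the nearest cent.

$9.42

Risk-neutral probability p = (e^0.08 − 0.8)/(1.35 − 0.8) = 0.2833/0.5500 = 0.5151
Terminal stock prices: S_uu = 136.7, S_ud = 81, S_dd = 48
Terminal payoffs (S − K): max(41.69, 0) = 41.69, max(-14, 0) = 0, max(-47, 0) = 0
Node u (S = 101.2): V_u = e^(−0.08)·[0.5151·41.6875 + 0.4849·0.0000] = 19.8210
Node d (S = 60): V_d = e^(−0.08)·[0.5151·0.0000 + 0.4849·0.0000] = 0.0000
Node 0 (S = 75): V_0 = e^(−0.08)·[0.5151·19.8210 + 0.4849·0.0000] = 9.4243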